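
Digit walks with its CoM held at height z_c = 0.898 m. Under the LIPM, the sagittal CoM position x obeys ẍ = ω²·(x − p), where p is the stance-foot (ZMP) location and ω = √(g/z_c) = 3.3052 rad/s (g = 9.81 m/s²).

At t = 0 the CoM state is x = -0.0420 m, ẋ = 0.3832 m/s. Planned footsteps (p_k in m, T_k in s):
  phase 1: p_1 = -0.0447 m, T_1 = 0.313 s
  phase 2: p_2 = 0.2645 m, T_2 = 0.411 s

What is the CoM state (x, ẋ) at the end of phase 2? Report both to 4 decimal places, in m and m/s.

x = 0.2675, ẋ = 0.3067

phase 1: p=-0.0447, T=0.313, ωT=1.034528, cosh=1.584585, sinh=1.229191; start (x,ẋ)=(-0.042000, 0.383200) → end (x,ẋ)=(0.102089, 0.618183)
phase 2: p=0.2645, T=0.411, ωT=1.358437, cosh=2.073586, sinh=1.816523; start (x,ẋ)=(0.102089, 0.618183) → end (x,ẋ)=(0.267477, 0.306743)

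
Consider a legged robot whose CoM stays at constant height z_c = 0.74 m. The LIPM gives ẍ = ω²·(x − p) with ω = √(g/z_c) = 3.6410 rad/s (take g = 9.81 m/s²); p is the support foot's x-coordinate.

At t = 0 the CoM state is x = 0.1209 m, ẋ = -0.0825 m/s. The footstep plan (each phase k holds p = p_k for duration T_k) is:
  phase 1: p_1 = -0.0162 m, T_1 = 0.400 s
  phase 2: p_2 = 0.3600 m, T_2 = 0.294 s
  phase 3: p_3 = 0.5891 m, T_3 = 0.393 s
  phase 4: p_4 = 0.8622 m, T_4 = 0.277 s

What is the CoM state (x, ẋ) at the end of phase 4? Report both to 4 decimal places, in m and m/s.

x = 1.0294, ẋ = 1.0810

phase 1: p=-0.0162, T=0.400, ωT=1.456400, cosh=2.261780, sinh=2.028706; start (x,ẋ)=(0.120900, -0.082500) → end (x,ẋ)=(0.247922, 0.826095)
phase 2: p=0.3600, T=0.294, ωT=1.070454, cosh=1.629778, sinh=1.286925; start (x,ẋ)=(0.247922, 0.826095) → end (x,ẋ)=(0.469325, 0.821190)
phase 3: p=0.5891, T=0.393, ωT=1.430913, cosh=2.210803, sinh=1.971713; start (x,ẋ)=(0.469325, 0.821190) → end (x,ẋ)=(0.769000, 0.955621)
phase 4: p=0.8622, T=0.277, ωT=1.008557, cosh=1.553193, sinh=1.188449; start (x,ẋ)=(0.769000, 0.955621) → end (x,ẋ)=(1.029364, 1.080974)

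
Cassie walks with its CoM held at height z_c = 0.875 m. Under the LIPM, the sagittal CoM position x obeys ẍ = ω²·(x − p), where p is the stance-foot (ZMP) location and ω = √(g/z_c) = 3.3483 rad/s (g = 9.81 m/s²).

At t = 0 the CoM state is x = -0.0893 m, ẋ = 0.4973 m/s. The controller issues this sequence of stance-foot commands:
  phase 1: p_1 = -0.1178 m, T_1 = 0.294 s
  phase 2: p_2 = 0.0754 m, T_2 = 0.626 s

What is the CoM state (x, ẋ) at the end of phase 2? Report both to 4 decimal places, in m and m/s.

x = 1.2017, ẋ = 3.8693

phase 1: p=-0.1178, T=0.294, ωT=0.984400, cosh=1.524935, sinh=1.151271; start (x,ẋ)=(-0.089300, 0.497300) → end (x,ẋ)=(0.096651, 0.868212)
phase 2: p=0.0754, T=0.626, ωT=2.096036, cosh=4.128402, sinh=4.005459; start (x,ẋ)=(0.096651, 0.868212) → end (x,ẋ)=(1.201746, 3.869336)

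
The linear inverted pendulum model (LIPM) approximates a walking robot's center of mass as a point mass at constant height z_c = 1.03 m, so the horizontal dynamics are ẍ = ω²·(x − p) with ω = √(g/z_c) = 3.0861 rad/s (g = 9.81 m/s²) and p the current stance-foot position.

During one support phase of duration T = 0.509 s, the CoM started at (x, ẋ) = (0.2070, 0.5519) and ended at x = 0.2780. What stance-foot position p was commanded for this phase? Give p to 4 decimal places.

p = 0.4327

ωT = 3.0861·0.509 = 1.570825; cosh(ωT) = 2.509244, sinh(ωT) = 2.301371
x(T) = p + (x₀−p)·cosh(ωT) + (ẋ₀/ω)·sinh(ωT) ⇒ p·(1 − cosh) = x(T) − x₀·cosh − (ẋ₀/ω)·sinh
numerator   = 0.2780 − (0.2070)·2.509244 − (0.5519/3.0861)·2.301371 = -0.652977
denominator = 1 − 2.509244 = -1.509244
p = -0.652977 / -1.509244 = 0.4327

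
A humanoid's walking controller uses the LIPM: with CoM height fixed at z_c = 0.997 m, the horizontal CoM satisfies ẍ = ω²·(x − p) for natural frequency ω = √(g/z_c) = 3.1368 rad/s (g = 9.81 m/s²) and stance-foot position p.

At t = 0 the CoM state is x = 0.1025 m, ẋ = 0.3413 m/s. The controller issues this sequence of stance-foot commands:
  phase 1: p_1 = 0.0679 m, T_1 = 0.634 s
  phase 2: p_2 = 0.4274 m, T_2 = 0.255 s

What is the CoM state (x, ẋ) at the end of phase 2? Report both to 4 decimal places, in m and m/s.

phase 1: p=0.0679, T=0.634, ωT=1.988731, cosh=3.721563, sinh=3.584694; start (x,ẋ)=(0.102500, 0.341300) → end (x,ẋ)=(0.586699, 1.659228)
phase 2: p=0.4274, T=0.255, ωT=0.799884, cosh=1.337332, sinh=0.887951; start (x,ẋ)=(0.586699, 1.659228) → end (x,ẋ)=(1.110123, 2.662639)

x = 1.1101, ẋ = 2.6626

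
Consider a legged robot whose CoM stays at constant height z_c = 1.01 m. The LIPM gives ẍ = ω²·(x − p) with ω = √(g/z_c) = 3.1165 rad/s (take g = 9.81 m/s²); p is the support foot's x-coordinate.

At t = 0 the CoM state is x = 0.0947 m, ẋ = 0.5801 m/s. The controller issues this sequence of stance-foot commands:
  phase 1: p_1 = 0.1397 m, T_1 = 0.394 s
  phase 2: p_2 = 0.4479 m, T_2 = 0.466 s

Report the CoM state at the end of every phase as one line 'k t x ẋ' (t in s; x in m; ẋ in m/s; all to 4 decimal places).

1 0.3940 0.3468 0.8563
2 0.8600 0.7749 1.2933

phase 1: p=0.1397, T=0.394, ωT=1.227901, cosh=1.853481, sinh=1.560575; start (x,ẋ)=(0.094700, 0.580100) → end (x,ẋ)=(0.346776, 0.856346)
phase 2: p=0.4479, T=0.466, ωT=1.452289, cosh=2.253459, sinh=2.019425; start (x,ẋ)=(0.346776, 0.856346) → end (x,ẋ)=(0.774915, 1.293312)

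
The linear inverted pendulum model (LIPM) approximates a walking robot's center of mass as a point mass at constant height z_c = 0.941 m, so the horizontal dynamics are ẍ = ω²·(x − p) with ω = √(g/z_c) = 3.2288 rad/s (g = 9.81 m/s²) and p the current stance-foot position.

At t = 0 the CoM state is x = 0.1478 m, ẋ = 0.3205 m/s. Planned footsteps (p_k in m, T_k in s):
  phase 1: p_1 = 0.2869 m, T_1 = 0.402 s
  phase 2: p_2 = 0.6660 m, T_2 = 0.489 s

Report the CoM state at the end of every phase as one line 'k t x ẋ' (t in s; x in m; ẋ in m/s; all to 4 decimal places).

1 0.4020 0.1814 -0.1304
2 0.8910 -0.6527 -3.9622

phase 1: p=0.2869, T=0.402, ωT=1.297978, cosh=1.967483, sinh=1.694400; start (x,ẋ)=(0.147800, 0.320500) → end (x,ẋ)=(0.181414, -0.130421)
phase 2: p=0.6660, T=0.489, ωT=1.578883, cosh=2.527871, sinh=2.321666; start (x,ẋ)=(0.181414, -0.130421) → end (x,ẋ)=(-0.652750, -3.962237)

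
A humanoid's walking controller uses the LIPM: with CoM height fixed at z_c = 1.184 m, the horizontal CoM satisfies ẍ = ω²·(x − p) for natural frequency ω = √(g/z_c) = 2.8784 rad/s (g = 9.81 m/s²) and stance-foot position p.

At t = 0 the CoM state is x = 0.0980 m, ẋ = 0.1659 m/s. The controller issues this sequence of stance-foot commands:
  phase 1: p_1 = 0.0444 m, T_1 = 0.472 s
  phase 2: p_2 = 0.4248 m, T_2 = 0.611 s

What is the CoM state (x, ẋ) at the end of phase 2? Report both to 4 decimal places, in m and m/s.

x = 0.5440, ẋ = 0.5323

phase 1: p=0.0444, T=0.472, ωT=1.358605, cosh=2.073890, sinh=1.816871; start (x,ẋ)=(0.098000, 0.165900) → end (x,ẋ)=(0.260278, 0.624369)
phase 2: p=0.4248, T=0.611, ωT=1.758702, cosh=2.988584, sinh=2.816316; start (x,ẋ)=(0.260278, 0.624369) → end (x,ẋ)=(0.544015, 0.532286)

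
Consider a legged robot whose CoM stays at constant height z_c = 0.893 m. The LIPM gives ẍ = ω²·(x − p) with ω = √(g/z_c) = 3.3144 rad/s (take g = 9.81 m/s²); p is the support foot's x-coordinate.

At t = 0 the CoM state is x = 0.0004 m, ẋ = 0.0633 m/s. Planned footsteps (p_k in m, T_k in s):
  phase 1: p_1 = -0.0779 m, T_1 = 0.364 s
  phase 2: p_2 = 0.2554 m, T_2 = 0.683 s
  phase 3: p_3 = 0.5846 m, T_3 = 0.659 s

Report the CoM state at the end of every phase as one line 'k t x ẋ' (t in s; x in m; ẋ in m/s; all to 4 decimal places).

phase 1: p=-0.0779, T=0.364, ωT=1.206442, cosh=1.820417, sinh=1.521156; start (x,ẋ)=(0.000400, 0.063300) → end (x,ẋ)=(0.093690, 0.509999)
phase 2: p=0.2554, T=0.683, ωT=2.263735, cosh=4.861456, sinh=4.757495; start (x,ẋ)=(0.093690, 0.509999) → end (x,ẋ)=(0.201309, -0.070538)
phase 3: p=0.5846, T=0.659, ωT=2.184190, cosh=4.498008, sinh=4.385439; start (x,ẋ)=(0.201309, -0.070538) → end (x,ẋ)=(-1.232777, -5.888449)

1 0.3640 0.0937 0.5100
2 1.0470 0.2013 -0.0705
3 1.7060 -1.2328 -5.8884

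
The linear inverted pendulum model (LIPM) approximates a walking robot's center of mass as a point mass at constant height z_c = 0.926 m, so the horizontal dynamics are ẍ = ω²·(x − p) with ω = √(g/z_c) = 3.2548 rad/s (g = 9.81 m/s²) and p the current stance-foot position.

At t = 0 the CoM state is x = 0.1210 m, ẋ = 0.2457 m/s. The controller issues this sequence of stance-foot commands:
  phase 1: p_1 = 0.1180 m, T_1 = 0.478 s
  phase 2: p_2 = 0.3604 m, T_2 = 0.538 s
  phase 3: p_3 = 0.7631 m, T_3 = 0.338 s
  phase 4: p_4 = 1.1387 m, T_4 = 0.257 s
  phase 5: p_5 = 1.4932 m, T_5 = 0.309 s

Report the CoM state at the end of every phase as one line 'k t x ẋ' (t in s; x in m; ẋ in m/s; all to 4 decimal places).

1 0.4780 0.2963 0.6302
2 1.0160 0.7112 1.2873
3 1.3540 1.2048 1.9224
4 1.6110 1.7830 2.8367
5 1.9200 2.9744 5.5134

phase 1: p=0.1180, T=0.478, ωT=1.555794, cosh=2.474936, sinh=2.263914; start (x,ẋ)=(0.121000, 0.245700) → end (x,ẋ)=(0.296324, 0.630197)
phase 2: p=0.3604, T=0.538, ωT=1.751082, cosh=2.967210, sinh=2.793624; start (x,ẋ)=(0.296324, 0.630197) → end (x,ẋ)=(0.711178, 1.287308)
phase 3: p=0.7631, T=0.338, ωT=1.100122, cosh=1.668682, sinh=1.335852; start (x,ẋ)=(0.711178, 1.287308) → end (x,ẋ)=(1.204802, 1.922355)
phase 4: p=1.1387, T=0.257, ωT=0.836484, cosh=1.370734, sinh=0.937502; start (x,ẋ)=(1.204802, 1.922355) → end (x,ẋ)=(1.783018, 2.836740)
phase 5: p=1.4932, T=0.309, ωT=1.005733, cosh=1.549844, sinh=1.184067; start (x,ẋ)=(1.783018, 2.836740) → end (x,ẋ)=(2.974353, 5.513434)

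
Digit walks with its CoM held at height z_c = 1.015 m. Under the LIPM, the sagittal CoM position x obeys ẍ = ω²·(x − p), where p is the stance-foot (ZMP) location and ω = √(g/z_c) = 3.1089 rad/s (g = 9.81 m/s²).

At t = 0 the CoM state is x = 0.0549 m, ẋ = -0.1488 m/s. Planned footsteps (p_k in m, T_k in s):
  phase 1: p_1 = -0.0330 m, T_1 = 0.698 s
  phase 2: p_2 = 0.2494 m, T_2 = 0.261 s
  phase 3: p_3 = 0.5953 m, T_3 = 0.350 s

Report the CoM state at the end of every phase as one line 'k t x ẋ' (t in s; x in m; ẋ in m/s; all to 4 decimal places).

phase 1: p=-0.0330, T=0.698, ωT=2.170012, cosh=4.436284, sinh=4.322107; start (x,ẋ)=(0.054900, -0.148800) → end (x,ẋ)=(0.150082, 0.520993)
phase 2: p=0.2494, T=0.261, ωT=0.811423, cosh=1.347667, sinh=0.903442; start (x,ẋ)=(0.150082, 0.520993) → end (x,ẋ)=(0.266952, 0.423170)
phase 3: p=0.5953, T=0.350, ωT=1.088115, cosh=1.652762, sinh=1.315911; start (x,ẋ)=(0.266952, 0.423170) → end (x,ẋ)=(0.231736, -0.643882)

1 0.6980 0.1501 0.5210
2 0.9590 0.2670 0.4232
3 1.3090 0.2317 -0.6439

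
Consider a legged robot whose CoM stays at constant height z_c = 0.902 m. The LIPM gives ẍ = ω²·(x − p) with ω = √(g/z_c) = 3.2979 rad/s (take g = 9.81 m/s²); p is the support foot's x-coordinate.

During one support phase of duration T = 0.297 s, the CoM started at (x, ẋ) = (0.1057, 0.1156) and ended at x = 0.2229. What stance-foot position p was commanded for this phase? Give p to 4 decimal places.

ωT = 3.2979·0.297 = 0.979476; cosh(ωT) = 1.519284, sinh(ωT) = 1.143777
x(T) = p + (x₀−p)·cosh(ωT) + (ẋ₀/ω)·sinh(ωT) ⇒ p·(1 − cosh) = x(T) − x₀·cosh − (ẋ₀/ω)·sinh
numerator   = 0.2229 − (0.1057)·1.519284 − (0.1156/3.2979)·1.143777 = 0.022219
denominator = 1 − 1.519284 = -0.519284
p = 0.022219 / -0.519284 = -0.0428

p = -0.0428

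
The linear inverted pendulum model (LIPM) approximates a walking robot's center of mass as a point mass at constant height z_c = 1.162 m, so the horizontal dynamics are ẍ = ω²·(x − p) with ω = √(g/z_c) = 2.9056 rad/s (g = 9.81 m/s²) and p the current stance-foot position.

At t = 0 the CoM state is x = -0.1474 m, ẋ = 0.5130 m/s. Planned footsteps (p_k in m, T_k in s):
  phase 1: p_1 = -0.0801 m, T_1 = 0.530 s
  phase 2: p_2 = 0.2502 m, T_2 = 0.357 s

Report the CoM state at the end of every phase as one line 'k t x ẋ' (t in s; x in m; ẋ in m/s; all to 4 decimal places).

phase 1: p=-0.0801, T=0.530, ωT=1.539968, cosh=2.439414, sinh=2.225027; start (x,ẋ)=(-0.147400, 0.513000) → end (x,ẋ)=(0.148568, 0.816323)
phase 2: p=0.2502, T=0.357, ωT=1.037299, cosh=1.587998, sinh=1.233588; start (x,ẋ)=(0.148568, 0.816323) → end (x,ẋ)=(0.435383, 0.932039)

1 0.5300 0.1486 0.8163
2 0.8870 0.4354 0.9320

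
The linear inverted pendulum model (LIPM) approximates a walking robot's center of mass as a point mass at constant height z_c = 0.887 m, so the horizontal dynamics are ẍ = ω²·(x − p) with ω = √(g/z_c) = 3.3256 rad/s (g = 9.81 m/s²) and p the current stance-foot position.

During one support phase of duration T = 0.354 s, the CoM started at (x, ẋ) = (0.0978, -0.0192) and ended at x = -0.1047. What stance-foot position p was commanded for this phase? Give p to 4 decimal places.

ωT = 3.3256·0.354 = 1.177262; cosh(ωT) = 1.776799, sinh(ωT) = 1.468678
x(T) = p + (x₀−p)·cosh(ωT) + (ẋ₀/ω)·sinh(ωT) ⇒ p·(1 − cosh) = x(T) − x₀·cosh − (ẋ₀/ω)·sinh
numerator   = -0.1047 − (0.0978)·1.776799 − (-0.0192/3.3256)·1.468678 = -0.269992
denominator = 1 − 1.776799 = -0.776799
p = -0.269992 / -0.776799 = 0.3476

p = 0.3476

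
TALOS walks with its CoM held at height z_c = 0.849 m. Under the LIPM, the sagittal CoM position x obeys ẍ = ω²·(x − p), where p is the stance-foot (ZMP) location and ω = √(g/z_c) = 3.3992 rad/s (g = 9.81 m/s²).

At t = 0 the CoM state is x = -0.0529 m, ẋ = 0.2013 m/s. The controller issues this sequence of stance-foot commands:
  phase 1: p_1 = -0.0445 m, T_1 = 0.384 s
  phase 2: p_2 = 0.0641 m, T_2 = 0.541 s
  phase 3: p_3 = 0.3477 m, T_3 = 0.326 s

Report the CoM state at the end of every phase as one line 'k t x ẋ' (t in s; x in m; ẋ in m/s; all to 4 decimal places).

phase 1: p=-0.0445, T=0.384, ωT=1.305293, cosh=1.979931, sinh=1.708838; start (x,ẋ)=(-0.052900, 0.201300) → end (x,ẋ)=(0.040066, 0.349767)
phase 2: p=0.0641, T=0.541, ωT=1.838967, cosh=3.224510, sinh=3.065529; start (x,ẋ)=(0.040066, 0.349767) → end (x,ẋ)=(0.302034, 0.877382)
phase 3: p=0.3477, T=0.326, ωT=1.108139, cosh=1.679445, sinh=1.349272; start (x,ẋ)=(0.302034, 0.877382) → end (x,ẋ)=(0.619273, 1.264071)

1 0.3840 0.0401 0.3498
2 0.9250 0.3020 0.8774
3 1.2510 0.6193 1.2641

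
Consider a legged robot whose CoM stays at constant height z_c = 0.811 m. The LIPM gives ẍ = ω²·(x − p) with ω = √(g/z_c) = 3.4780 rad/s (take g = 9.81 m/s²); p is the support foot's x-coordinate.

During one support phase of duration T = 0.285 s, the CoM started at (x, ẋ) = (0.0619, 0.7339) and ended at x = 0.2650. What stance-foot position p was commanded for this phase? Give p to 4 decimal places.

p = 0.1408

ωT = 3.4780·0.285 = 0.991230; cosh(ωT) = 1.532833, sinh(ωT) = 1.161713
x(T) = p + (x₀−p)·cosh(ωT) + (ẋ₀/ω)·sinh(ωT) ⇒ p·(1 − cosh) = x(T) − x₀·cosh − (ẋ₀/ω)·sinh
numerator   = 0.2650 − (0.0619)·1.532833 − (0.7339/3.4780)·1.161713 = -0.075018
denominator = 1 − 1.532833 = -0.532833
p = -0.075018 / -0.532833 = 0.1408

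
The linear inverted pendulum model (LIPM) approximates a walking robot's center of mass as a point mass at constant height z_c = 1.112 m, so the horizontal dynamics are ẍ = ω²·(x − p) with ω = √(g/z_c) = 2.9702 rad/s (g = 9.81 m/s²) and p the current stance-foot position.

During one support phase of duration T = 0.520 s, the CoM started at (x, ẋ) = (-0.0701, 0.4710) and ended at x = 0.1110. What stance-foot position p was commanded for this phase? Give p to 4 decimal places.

p = 0.0496

ωT = 2.9702·0.520 = 1.544504; cosh(ωT) = 2.449532, sinh(ωT) = 2.236115
x(T) = p + (x₀−p)·cosh(ωT) + (ẋ₀/ω)·sinh(ωT) ⇒ p·(1 − cosh) = x(T) − x₀·cosh − (ẋ₀/ω)·sinh
numerator   = 0.1110 − (-0.0701)·2.449532 − (0.4710/2.9702)·2.236115 = -0.071880
denominator = 1 − 2.449532 = -1.449532
p = -0.071880 / -1.449532 = 0.0496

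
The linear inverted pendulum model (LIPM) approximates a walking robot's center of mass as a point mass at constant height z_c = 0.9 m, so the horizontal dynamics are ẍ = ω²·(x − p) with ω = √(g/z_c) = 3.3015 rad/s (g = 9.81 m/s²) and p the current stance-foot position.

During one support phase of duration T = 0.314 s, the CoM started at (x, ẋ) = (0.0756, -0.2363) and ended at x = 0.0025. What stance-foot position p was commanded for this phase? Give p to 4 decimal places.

ωT = 3.3015·0.314 = 1.036671; cosh(ωT) = 1.587224, sinh(ωT) = 1.232590
x(T) = p + (x₀−p)·cosh(ωT) + (ẋ₀/ω)·sinh(ωT) ⇒ p·(1 − cosh) = x(T) − x₀·cosh − (ẋ₀/ω)·sinh
numerator   = 0.0025 − (0.0756)·1.587224 − (-0.2363/3.3015)·1.232590 = -0.029273
denominator = 1 − 1.587224 = -0.587224
p = -0.029273 / -0.587224 = 0.0499

p = 0.0499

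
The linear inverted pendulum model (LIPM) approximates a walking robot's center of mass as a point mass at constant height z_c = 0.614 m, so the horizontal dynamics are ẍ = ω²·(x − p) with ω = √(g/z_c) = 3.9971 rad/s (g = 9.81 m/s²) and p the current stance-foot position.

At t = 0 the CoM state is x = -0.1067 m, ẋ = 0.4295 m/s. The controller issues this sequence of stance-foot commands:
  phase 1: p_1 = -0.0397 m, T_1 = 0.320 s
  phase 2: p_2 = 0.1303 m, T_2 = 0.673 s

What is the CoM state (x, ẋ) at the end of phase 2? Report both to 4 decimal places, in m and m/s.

x = -0.0586, ẋ = -0.6959

phase 1: p=-0.0397, T=0.320, ωT=1.279072, cosh=1.935800, sinh=1.657504; start (x,ẋ)=(-0.106700, 0.429500) → end (x,ẋ)=(0.008705, 0.387537)
phase 2: p=0.1303, T=0.673, ωT=2.690048, cosh=7.400133, sinh=7.332255; start (x,ẋ)=(0.008705, 0.387537) → end (x,ẋ)=(-0.058624, -0.695851)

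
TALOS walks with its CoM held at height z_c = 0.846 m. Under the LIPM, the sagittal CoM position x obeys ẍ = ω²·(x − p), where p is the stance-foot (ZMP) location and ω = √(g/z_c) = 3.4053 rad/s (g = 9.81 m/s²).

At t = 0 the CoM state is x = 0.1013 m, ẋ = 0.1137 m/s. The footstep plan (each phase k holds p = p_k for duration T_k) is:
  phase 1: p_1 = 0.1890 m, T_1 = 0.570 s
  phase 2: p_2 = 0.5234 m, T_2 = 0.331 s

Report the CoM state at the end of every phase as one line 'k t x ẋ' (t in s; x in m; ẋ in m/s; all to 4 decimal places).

phase 1: p=0.1890, T=0.570, ωT=1.941021, cosh=3.554708, sinh=3.411151; start (x,ẋ)=(0.101300, 0.113700) → end (x,ẋ)=(-0.008853, -0.614552)
phase 2: p=0.5234, T=0.331, ωT=1.127154, cosh=1.705407, sinh=1.381453; start (x,ẋ)=(-0.008853, -0.614552) → end (x,ẋ)=(-0.633617, -3.551917)

1 0.5700 -0.0089 -0.6146
2 0.9010 -0.6336 -3.5519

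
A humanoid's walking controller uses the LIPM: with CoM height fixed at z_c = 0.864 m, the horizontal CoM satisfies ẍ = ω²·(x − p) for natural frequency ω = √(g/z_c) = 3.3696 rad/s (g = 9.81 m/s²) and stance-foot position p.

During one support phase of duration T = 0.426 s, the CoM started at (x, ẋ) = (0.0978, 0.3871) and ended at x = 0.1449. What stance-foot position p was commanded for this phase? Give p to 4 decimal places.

p = 0.2458

ωT = 3.3696·0.426 = 1.435450; cosh(ωT) = 2.219771, sinh(ωT) = 1.981763
x(T) = p + (x₀−p)·cosh(ωT) + (ẋ₀/ω)·sinh(ωT) ⇒ p·(1 − cosh) = x(T) − x₀·cosh − (ẋ₀/ω)·sinh
numerator   = 0.1449 − (0.0978)·2.219771 − (0.3871/3.3696)·1.981763 = -0.299859
denominator = 1 − 2.219771 = -1.219771
p = -0.299859 / -1.219771 = 0.2458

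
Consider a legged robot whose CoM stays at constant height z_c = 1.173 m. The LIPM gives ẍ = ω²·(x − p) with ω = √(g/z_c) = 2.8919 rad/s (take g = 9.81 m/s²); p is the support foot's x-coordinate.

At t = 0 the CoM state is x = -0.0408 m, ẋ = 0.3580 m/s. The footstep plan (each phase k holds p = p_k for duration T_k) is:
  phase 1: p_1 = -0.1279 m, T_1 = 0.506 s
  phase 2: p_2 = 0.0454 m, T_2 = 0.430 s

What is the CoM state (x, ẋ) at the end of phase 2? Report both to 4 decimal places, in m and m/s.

x = 1.2985, ẋ = 3.7753

phase 1: p=-0.1279, T=0.506, ωT=1.463301, cosh=2.275835, sinh=2.044364; start (x,ẋ)=(-0.040800, 0.358000) → end (x,ẋ)=(0.323405, 1.329692)
phase 2: p=0.0454, T=0.430, ωT=1.243517, cosh=1.878078, sinh=1.589710; start (x,ẋ)=(0.323405, 1.329692) → end (x,ẋ)=(1.298463, 3.775335)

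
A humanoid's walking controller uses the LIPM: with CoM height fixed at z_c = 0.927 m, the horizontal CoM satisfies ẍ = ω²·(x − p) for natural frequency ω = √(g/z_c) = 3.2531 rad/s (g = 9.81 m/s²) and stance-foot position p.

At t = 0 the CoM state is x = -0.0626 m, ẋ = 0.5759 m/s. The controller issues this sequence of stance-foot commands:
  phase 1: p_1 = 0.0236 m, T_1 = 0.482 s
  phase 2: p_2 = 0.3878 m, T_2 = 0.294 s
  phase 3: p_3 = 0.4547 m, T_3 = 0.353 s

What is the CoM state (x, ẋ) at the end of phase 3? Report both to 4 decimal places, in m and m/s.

x = 0.6065, ẋ = 0.7290

phase 1: p=0.0236, T=0.482, ωT=1.567994, cosh=2.502740, sinh=2.294277; start (x,ẋ)=(-0.062600, 0.575900) → end (x,ẋ)=(0.214022, 0.797973)
phase 2: p=0.3878, T=0.294, ωT=0.956411, cosh=1.493305, sinh=1.109036; start (x,ẋ)=(0.214022, 0.797973) → end (x,ẋ)=(0.400339, 0.564661)
phase 3: p=0.4547, T=0.353, ωT=1.148344, cosh=1.735065, sinh=1.417903; start (x,ẋ)=(0.400339, 0.564661) → end (x,ẋ)=(0.606495, 0.728980)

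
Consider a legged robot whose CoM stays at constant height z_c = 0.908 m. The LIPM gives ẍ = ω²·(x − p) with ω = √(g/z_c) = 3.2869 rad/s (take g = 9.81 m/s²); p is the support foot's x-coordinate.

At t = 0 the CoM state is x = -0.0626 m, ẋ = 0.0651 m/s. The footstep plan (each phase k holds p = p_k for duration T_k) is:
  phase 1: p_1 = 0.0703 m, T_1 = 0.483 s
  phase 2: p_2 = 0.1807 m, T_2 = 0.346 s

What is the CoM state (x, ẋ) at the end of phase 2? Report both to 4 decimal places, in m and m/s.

phase 1: p=0.0703, T=0.483, ωT=1.587573, cosh=2.548141, sinh=2.343720; start (x,ẋ)=(-0.062600, 0.065100) → end (x,ẋ)=(-0.221928, -0.857921)
phase 2: p=0.1807, T=0.346, ωT=1.137267, cosh=1.719465, sinh=1.398771; start (x,ẋ)=(-0.221928, -0.857921) → end (x,ẋ)=(-0.876702, -3.326297)

x = -0.8767, ẋ = -3.3263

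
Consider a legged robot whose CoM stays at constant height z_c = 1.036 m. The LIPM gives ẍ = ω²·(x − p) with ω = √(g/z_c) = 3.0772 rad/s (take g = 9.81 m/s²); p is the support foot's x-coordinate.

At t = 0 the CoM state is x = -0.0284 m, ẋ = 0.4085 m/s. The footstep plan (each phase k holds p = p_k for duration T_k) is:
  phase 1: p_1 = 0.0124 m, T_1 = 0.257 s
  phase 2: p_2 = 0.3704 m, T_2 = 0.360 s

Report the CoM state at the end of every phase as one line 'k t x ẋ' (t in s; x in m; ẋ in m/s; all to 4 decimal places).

phase 1: p=0.0124, T=0.257, ωT=0.790840, cosh=1.329356, sinh=0.875893; start (x,ẋ)=(-0.028400, 0.408500) → end (x,ẋ)=(0.074438, 0.433074)
phase 2: p=0.3704, T=0.360, ωT=1.107792, cosh=1.678977, sinh=1.348689; start (x,ẋ)=(0.074438, 0.433074) → end (x,ẋ)=(0.063295, -0.501179)

1 0.2570 0.0744 0.4331
2 0.6170 0.0633 -0.5012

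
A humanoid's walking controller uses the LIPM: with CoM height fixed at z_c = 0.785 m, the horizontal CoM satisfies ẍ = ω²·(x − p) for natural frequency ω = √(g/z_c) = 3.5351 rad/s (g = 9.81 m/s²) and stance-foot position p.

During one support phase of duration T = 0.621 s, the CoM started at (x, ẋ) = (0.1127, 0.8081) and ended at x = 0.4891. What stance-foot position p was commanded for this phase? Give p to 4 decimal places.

ωT = 3.5351·0.621 = 2.195297; cosh(ωT) = 4.546997, sinh(ωT) = 4.435672
x(T) = p + (x₀−p)·cosh(ωT) + (ẋ₀/ω)·sinh(ωT) ⇒ p·(1 − cosh) = x(T) − x₀·cosh − (ẋ₀/ω)·sinh
numerator   = 0.4891 − (0.1127)·4.546997 − (0.8081/3.5351)·4.435672 = -1.037311
denominator = 1 − 4.546997 = -3.546997
p = -1.037311 / -3.546997 = 0.2924

p = 0.2924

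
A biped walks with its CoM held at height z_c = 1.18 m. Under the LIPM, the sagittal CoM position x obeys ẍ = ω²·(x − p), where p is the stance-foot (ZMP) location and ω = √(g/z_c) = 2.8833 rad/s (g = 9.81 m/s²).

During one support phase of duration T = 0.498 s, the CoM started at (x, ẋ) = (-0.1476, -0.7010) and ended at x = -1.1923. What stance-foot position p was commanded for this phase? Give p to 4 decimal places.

p = 0.3134

ωT = 2.8833·0.498 = 1.435883; cosh(ωT) = 2.220631, sinh(ωT) = 1.982726
x(T) = p + (x₀−p)·cosh(ωT) + (ẋ₀/ω)·sinh(ωT) ⇒ p·(1 − cosh) = x(T) − x₀·cosh − (ẋ₀/ω)·sinh
numerator   = -1.1923 − (-0.1476)·2.220631 − (-0.7010/2.8833)·1.982726 = -0.382486
denominator = 1 − 2.220631 = -1.220631
p = -0.382486 / -1.220631 = 0.3134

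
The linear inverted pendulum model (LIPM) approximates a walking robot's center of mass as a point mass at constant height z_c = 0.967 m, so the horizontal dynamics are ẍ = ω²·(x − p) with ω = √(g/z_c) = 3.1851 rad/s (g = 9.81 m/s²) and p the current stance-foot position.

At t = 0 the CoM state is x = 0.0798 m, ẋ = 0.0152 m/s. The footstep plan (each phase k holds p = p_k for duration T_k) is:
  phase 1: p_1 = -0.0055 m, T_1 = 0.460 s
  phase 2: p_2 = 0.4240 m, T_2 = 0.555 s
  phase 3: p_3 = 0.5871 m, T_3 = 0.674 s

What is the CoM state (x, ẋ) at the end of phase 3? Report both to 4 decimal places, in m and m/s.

x = -1.1181, ẋ = -5.3444

phase 1: p=-0.0055, T=0.460, ωT=1.465146, cosh=2.279610, sinh=2.048565; start (x,ẋ)=(0.079800, 0.015200) → end (x,ẋ)=(0.198727, 0.591223)
phase 2: p=0.4240, T=0.555, ωT=1.767731, cosh=3.014132, sinh=2.843412; start (x,ẋ)=(0.198727, 0.591223) → end (x,ẋ)=(0.272795, -0.258174)
phase 3: p=0.5871, T=0.674, ωT=2.146757, cosh=4.336964, sinh=4.220102; start (x,ẋ)=(0.272795, -0.258174) → end (x,ẋ)=(-1.118096, -5.344399)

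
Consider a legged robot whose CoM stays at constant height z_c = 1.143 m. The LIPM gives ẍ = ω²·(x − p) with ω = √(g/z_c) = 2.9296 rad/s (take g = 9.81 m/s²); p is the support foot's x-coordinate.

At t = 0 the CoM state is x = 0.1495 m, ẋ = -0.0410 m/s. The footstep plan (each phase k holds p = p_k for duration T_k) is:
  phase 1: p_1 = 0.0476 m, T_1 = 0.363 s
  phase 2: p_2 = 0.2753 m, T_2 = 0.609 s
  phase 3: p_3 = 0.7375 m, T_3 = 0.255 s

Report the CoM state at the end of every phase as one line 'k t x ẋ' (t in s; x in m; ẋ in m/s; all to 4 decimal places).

1 0.3630 0.1949 0.3143
2 0.9720 0.3396 0.2808
3 1.2270 0.3018 -0.5912

phase 1: p=0.0476, T=0.363, ωT=1.063445, cosh=1.620798, sinh=1.275533; start (x,ẋ)=(0.149500, -0.041000) → end (x,ẋ)=(0.194908, 0.314327)
phase 2: p=0.2753, T=0.609, ωT=1.784126, cosh=3.061160, sinh=2.893216; start (x,ẋ)=(0.194908, 0.314327) → end (x,ẋ)=(0.339631, 0.280808)
phase 3: p=0.7375, T=0.255, ωT=0.747048, cosh=1.292261, sinh=0.818498; start (x,ẋ)=(0.339631, 0.280808) → end (x,ẋ)=(0.301804, -0.591162)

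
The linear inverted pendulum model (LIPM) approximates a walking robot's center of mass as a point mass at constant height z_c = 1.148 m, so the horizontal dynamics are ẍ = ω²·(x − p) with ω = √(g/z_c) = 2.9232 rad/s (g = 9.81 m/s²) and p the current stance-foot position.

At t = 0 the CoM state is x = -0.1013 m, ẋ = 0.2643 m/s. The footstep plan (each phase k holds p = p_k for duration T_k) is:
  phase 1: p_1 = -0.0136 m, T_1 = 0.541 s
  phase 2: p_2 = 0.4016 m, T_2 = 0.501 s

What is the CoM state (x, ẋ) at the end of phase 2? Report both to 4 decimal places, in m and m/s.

phase 1: p=-0.0136, T=0.541, ωT=1.581451, cosh=2.533841, sinh=2.328165; start (x,ẋ)=(-0.101300, 0.264300) → end (x,ẋ)=(-0.025318, 0.072835)
phase 2: p=0.4016, T=0.501, ωT=1.464523, cosh=2.278334, sinh=2.047146; start (x,ẋ)=(-0.025318, 0.072835) → end (x,ẋ)=(-0.520054, -2.388826)

x = -0.5201, ẋ = -2.3888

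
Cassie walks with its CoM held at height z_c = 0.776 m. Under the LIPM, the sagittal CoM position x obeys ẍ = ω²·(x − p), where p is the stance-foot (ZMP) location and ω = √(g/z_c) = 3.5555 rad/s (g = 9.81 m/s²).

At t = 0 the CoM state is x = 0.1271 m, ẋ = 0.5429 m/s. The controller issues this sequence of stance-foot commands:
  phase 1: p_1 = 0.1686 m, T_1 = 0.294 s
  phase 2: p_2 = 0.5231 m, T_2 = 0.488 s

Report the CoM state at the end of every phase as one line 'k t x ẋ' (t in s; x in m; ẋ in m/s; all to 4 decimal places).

phase 1: p=0.1686, T=0.294, ωT=1.045317, cosh=1.597940, sinh=1.246360; start (x,ẋ)=(0.127100, 0.542900) → end (x,ẋ)=(0.292596, 0.683617)
phase 2: p=0.5231, T=0.488, ωT=1.735084, cosh=2.922895, sinh=2.746509; start (x,ẋ)=(0.292596, 0.683617) → end (x,ẋ)=(0.377433, -0.252780)

1 0.2940 0.2926 0.6836
2 0.7820 0.3774 -0.2528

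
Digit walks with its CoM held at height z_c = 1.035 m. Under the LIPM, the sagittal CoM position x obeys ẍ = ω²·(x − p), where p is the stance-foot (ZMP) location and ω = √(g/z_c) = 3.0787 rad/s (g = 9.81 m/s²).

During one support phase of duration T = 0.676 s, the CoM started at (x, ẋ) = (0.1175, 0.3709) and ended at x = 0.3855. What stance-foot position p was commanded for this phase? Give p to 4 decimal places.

p = 0.1850

ωT = 3.0787·0.676 = 2.081201; cosh(ωT) = 4.069435, sinh(ωT) = 3.944655
x(T) = p + (x₀−p)·cosh(ωT) + (ẋ₀/ω)·sinh(ωT) ⇒ p·(1 − cosh) = x(T) − x₀·cosh − (ẋ₀/ω)·sinh
numerator   = 0.3855 − (0.1175)·4.069435 − (0.3709/3.0787)·3.944655 = -0.567883
denominator = 1 − 4.069435 = -3.069435
p = -0.567883 / -3.069435 = 0.1850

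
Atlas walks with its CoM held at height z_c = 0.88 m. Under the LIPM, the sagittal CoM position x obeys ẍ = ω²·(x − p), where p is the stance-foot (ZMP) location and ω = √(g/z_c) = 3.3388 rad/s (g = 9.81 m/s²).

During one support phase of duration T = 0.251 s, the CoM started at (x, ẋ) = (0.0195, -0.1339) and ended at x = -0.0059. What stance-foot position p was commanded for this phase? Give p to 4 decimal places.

ωT = 3.3388·0.251 = 0.838039; cosh(ωT) = 1.372193, sinh(ωT) = 0.939635
x(T) = p + (x₀−p)·cosh(ωT) + (ẋ₀/ω)·sinh(ωT) ⇒ p·(1 − cosh) = x(T) − x₀·cosh − (ẋ₀/ω)·sinh
numerator   = -0.0059 − (0.0195)·1.372193 − (-0.1339/3.3388)·0.939635 = 0.005026
denominator = 1 − 1.372193 = -0.372193
p = 0.005026 / -0.372193 = -0.0135

p = -0.0135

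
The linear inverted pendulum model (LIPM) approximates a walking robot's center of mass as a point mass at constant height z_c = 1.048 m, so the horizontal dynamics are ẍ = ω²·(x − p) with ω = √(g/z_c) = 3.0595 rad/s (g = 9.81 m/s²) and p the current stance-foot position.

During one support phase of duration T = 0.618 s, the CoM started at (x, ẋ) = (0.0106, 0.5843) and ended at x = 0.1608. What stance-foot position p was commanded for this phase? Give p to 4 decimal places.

ωT = 3.0595·0.618 = 1.890771; cosh(ωT) = 3.387715, sinh(ωT) = 3.236759
x(T) = p + (x₀−p)·cosh(ωT) + (ẋ₀/ω)·sinh(ωT) ⇒ p·(1 − cosh) = x(T) − x₀·cosh − (ẋ₀/ω)·sinh
numerator   = 0.1608 − (0.0106)·3.387715 − (0.5843/3.0595)·3.236759 = -0.493263
denominator = 1 − 3.387715 = -2.387715
p = -0.493263 / -2.387715 = 0.2066

p = 0.2066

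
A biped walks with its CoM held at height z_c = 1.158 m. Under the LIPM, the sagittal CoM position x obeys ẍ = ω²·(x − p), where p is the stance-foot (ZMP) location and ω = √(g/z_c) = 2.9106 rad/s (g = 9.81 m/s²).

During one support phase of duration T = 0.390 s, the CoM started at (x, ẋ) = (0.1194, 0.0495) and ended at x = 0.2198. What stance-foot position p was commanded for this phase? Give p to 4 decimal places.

ωT = 2.9106·0.390 = 1.135134; cosh(ωT) = 1.716485, sinh(ωT) = 1.395106
x(T) = p + (x₀−p)·cosh(ωT) + (ẋ₀/ω)·sinh(ωT) ⇒ p·(1 − cosh) = x(T) − x₀·cosh − (ẋ₀/ω)·sinh
numerator   = 0.2198 − (0.1194)·1.716485 − (0.0495/2.9106)·1.395106 = -0.008875
denominator = 1 − 1.716485 = -0.716485
p = -0.008875 / -0.716485 = 0.0124

p = 0.0124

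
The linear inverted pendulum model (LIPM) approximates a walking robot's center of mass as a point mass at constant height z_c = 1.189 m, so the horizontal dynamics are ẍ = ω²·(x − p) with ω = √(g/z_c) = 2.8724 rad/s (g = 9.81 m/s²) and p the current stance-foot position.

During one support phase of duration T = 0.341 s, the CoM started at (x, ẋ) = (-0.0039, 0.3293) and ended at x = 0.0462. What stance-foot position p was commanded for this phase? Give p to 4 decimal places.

p = 0.1521

ωT = 2.8724·0.341 = 0.979488; cosh(ωT) = 1.519298, sinh(ωT) = 1.143795
x(T) = p + (x₀−p)·cosh(ωT) + (ẋ₀/ω)·sinh(ωT) ⇒ p·(1 − cosh) = x(T) − x₀·cosh − (ẋ₀/ω)·sinh
numerator   = 0.0462 − (-0.0039)·1.519298 − (0.3293/2.8724)·1.143795 = -0.079003
denominator = 1 − 1.519298 = -0.519298
p = -0.079003 / -0.519298 = 0.1521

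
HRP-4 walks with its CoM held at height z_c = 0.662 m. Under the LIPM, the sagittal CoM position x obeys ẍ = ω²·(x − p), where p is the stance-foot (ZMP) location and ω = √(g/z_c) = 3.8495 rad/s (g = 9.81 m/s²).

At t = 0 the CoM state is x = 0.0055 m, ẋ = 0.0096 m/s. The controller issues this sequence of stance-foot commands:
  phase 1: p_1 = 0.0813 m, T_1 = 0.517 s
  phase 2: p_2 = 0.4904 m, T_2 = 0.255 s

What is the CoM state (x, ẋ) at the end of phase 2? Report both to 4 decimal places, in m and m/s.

x = -0.8499, ẋ = -4.5539

phase 1: p=0.0813, T=0.517, ωT=1.990192, cosh=3.726802, sinh=3.590133; start (x,ẋ)=(0.005500, 0.009600) → end (x,ẋ)=(-0.192238, -1.011795)
phase 2: p=0.4904, T=0.255, ωT=0.981622, cosh=1.521743, sinh=1.147040; start (x,ẋ)=(-0.192238, -1.011795) → end (x,ẋ)=(-0.849886, -4.553903)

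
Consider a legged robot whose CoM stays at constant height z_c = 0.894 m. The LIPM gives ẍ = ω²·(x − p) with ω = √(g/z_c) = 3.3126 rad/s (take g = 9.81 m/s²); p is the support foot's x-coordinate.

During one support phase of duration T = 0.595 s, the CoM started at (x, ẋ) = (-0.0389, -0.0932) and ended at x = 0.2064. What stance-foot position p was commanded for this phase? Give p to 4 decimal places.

ωT = 3.3126·0.595 = 1.970997; cosh(ωT) = 3.658574, sinh(ωT) = 3.519256
x(T) = p + (x₀−p)·cosh(ωT) + (ẋ₀/ω)·sinh(ωT) ⇒ p·(1 − cosh) = x(T) − x₀·cosh − (ẋ₀/ω)·sinh
numerator   = 0.2064 − (-0.0389)·3.658574 − (-0.0932/3.3126)·3.519256 = 0.447733
denominator = 1 − 3.658574 = -2.658574
p = 0.447733 / -2.658574 = -0.1684

p = -0.1684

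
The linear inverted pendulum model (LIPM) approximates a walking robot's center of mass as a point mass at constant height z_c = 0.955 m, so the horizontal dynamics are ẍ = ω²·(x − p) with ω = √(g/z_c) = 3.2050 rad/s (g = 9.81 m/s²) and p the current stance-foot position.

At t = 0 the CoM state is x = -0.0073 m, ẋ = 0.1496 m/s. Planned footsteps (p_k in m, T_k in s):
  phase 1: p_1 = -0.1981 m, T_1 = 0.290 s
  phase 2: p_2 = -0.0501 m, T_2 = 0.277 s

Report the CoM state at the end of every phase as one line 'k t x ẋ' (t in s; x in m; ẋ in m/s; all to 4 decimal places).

phase 1: p=-0.1981, T=0.290, ωT=0.929450, cosh=1.463943, sinh=1.069172; start (x,ẋ)=(-0.007300, 0.149600) → end (x,ẋ)=(0.131126, 0.872820)
phase 2: p=-0.0501, T=0.277, ωT=0.887785, cosh=1.420654, sinh=1.009088; start (x,ẋ)=(0.131126, 0.872820) → end (x,ẋ)=(0.482165, 1.826083)

1 0.2900 0.1311 0.8728
2 0.5670 0.4822 1.8261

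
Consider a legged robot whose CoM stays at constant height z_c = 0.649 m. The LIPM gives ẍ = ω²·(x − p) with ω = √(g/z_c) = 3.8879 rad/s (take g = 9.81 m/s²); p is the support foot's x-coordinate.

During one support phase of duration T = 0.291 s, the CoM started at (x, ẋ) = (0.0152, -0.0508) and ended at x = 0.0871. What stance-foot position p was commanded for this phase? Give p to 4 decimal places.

ωT = 3.8879·0.291 = 1.131379; cosh(ωT) = 1.711258, sinh(ωT) = 1.388670
x(T) = p + (x₀−p)·cosh(ωT) + (ẋ₀/ω)·sinh(ωT) ⇒ p·(1 − cosh) = x(T) − x₀·cosh − (ẋ₀/ω)·sinh
numerator   = 0.0871 − (0.0152)·1.711258 − (-0.0508/3.8879)·1.388670 = 0.079233
denominator = 1 − 1.711258 = -0.711258
p = 0.079233 / -0.711258 = -0.1114

p = -0.1114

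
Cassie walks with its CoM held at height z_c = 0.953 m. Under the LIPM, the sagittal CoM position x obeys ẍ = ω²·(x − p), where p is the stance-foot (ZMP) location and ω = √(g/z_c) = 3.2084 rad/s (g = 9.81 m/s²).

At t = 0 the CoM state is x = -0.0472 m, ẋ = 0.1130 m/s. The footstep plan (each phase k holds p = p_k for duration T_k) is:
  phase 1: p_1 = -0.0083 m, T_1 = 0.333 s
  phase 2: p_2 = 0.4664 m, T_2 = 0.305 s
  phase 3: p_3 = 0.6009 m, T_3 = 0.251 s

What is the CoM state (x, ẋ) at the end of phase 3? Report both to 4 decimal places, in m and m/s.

phase 1: p=-0.0083, T=0.333, ωT=1.068397, cosh=1.627135, sinh=1.283576; start (x,ẋ)=(-0.047200, 0.113000) → end (x,ẋ)=(-0.026388, 0.023667)
phase 2: p=0.4664, T=0.305, ωT=0.978562, cosh=1.518239, sinh=1.142388; start (x,ẋ)=(-0.026388, 0.023667) → end (x,ẋ)=(-0.273343, -1.770253)
phase 3: p=0.6009, T=0.251, ωT=0.805308, cosh=1.342168, sinh=0.895218; start (x,ẋ)=(-0.273343, -1.770253) → end (x,ẋ)=(-1.066423, -4.886993)

x = -1.0664, ẋ = -4.8870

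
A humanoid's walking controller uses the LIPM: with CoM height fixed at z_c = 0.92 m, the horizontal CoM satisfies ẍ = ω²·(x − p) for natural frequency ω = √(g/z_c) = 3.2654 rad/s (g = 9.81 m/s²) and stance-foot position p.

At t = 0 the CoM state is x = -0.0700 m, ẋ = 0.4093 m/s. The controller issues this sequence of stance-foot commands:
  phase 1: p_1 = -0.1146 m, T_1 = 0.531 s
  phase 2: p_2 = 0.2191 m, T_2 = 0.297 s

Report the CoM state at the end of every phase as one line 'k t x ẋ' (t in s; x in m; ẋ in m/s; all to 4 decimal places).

phase 1: p=-0.1146, T=0.531, ωT=1.733927, cosh=2.919720, sinh=2.743131; start (x,ẋ)=(-0.070000, 0.409300) → end (x,ẋ)=(0.359456, 1.594542)
phase 2: p=0.2191, T=0.297, ωT=0.969824, cosh=1.508315, sinh=1.129165; start (x,ẋ)=(0.359456, 1.594542) → end (x,ẋ)=(0.982189, 2.922588)

1 0.5310 0.3595 1.5945
2 0.8280 0.9822 2.9226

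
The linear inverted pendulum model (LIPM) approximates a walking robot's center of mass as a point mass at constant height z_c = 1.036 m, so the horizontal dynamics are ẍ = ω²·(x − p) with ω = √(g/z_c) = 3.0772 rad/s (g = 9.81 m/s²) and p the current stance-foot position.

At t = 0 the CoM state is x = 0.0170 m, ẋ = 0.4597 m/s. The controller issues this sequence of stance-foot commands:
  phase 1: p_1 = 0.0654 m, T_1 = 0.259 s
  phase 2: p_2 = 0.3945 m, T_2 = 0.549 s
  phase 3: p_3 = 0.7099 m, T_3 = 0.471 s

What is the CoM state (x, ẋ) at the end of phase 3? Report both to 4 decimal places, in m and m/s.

phase 1: p=0.0654, T=0.259, ωT=0.796995, cosh=1.334772, sinh=0.884091; start (x,ẋ)=(0.017000, 0.459700) → end (x,ẋ)=(0.132871, 0.481921)
phase 2: p=0.3945, T=0.549, ωT=1.689383, cosh=2.800385, sinh=2.615752; start (x,ẋ)=(0.132871, 0.481921) → end (x,ẋ)=(0.071490, -0.756340)
phase 3: p=0.7099, T=0.471, ωT=1.449361, cosh=2.247556, sinh=2.012836; start (x,ẋ)=(0.071490, -0.756340) → end (x,ẋ)=(-1.219693, -5.654162)

x = -1.2197, ẋ = -5.6542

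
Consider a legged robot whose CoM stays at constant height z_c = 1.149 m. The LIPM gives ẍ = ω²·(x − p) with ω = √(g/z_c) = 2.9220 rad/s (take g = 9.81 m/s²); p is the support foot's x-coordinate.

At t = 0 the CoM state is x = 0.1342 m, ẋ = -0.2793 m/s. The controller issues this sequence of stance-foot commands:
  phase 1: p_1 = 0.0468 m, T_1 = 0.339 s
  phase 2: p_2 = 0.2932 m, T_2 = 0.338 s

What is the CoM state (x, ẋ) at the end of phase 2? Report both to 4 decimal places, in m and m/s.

x = -0.1004, ẋ = -0.9559

phase 1: p=0.0468, T=0.339, ωT=0.990558, cosh=1.532053, sinh=1.160684; start (x,ẋ)=(0.134200, -0.279300) → end (x,ẋ)=(0.069757, -0.131484)
phase 2: p=0.2932, T=0.338, ωT=0.987636, cosh=1.528668, sinh=1.156212; start (x,ẋ)=(0.069757, -0.131484) → end (x,ẋ)=(-0.100397, -0.955885)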